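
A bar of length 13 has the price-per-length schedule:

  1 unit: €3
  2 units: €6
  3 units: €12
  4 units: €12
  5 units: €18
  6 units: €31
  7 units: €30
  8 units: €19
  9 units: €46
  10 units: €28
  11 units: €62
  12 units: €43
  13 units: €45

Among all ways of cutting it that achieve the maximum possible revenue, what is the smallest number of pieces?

Build r[k] bottom-up: r[k] = max over allowed piece i of (p[i] + r[k−i]).
r[1] = 3
r[2] = 6  (first piece 1, then r[1]=3)
r[3] = 12
r[4] = 15  (first piece 1, then r[3]=12)
r[5] = 18  (first piece 1, then r[4]=15)
r[6] = 31
r[7] = 34  (first piece 1, then r[6]=31)
r[8] = 37  (first piece 1, then r[7]=34)
r[9] = 46
r[10] = 49  (first piece 1, then r[9]=46)
r[11] = 62
r[12] = 65  (first piece 1, then r[11]=62)
r[13] = 68  (first piece 1, then r[12]=65)
Maximum revenue is €68.
Now minimize piece count subject to staying optimal: for each k, pieces[k] = 1 + min over i with p[i]+r[k−i]=r[k] of pieces[k−i].
pieces[10] = 2
pieces[11] = 1
pieces[12] = 2
pieces[13] = 2

2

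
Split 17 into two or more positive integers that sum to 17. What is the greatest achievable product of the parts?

486

Define g[k] = max over 1≤i<k of i · max(k−i, g[k−i]); the inner max lets the remainder stay uncut if that's better.
Small cases: g[2]=1, g[3]=2, g[4]=4, g[5]=6, g[6]=9, g[7]=12, g[8]=18, g[9]=27, g[10]=36, g[11]=54, g[12]=81.
g[13] = 2*max(11,54) = 2*54 = 108
g[14] = 2*max(12,81) = 2*81 = 162
g[15] = 3*max(12,81) = 3*81 = 243
g[16] = 2*max(14,162) = 2*162 = 324
g[17] = 2*max(15,243) = 2*243 = 486
One optimal split: 3 + 3 + 3 + 3 + 3 + 2; product 3*3*3*3*3*2 = 486.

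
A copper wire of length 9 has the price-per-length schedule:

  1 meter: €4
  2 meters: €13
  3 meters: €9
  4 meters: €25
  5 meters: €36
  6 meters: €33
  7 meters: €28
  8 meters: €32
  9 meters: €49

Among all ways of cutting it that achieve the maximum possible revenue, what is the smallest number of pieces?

3

Let r[k] be the best obtainable value from length k. For each k, try every first piece i and keep the best of price[i] + r[k−i].
r[1] = 4
r[2] = max(4+4, 13+0) = 13
r[3] = max(4+13, 13+4, 9+0) = 17
r[4] = max(4+17, 13+13, 9+4, 25+0) = 26
r[5] = max(4+26, 13+17, 9+13, 25+4, 36+0) = 36
r[6] = max(4+36, 13+26, 9+17, 25+13, 36+4, 33+0) = 40
r[7] = max(4+40, 13+36, 9+26, …, 33+4, 28+0) = 49
r[8] = max(4+49, 13+40, 9+36, …, 28+4, 32+0) = 53
r[9] = max(4+53, 13+49, 9+40, …, 32+4, 49+0) = 62
Maximum revenue is €62.
Now minimize piece count subject to staying optimal: for each k, pieces[k] = 1 + min over i with p[i]+r[k−i]=r[k] of pieces[k−i].
pieces[6] = 2
pieces[7] = 2
pieces[8] = 3
pieces[9] = 3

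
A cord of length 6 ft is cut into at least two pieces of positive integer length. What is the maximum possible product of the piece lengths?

Fill m[k] for k=2..6: at each k try every first piece i and multiply by the better of (k−i) uncut or m[k−i].
m[2] = 1×max(1,0) = 1×1 = 1
m[3] = 1×max(2,1) = 1×2 = 2
m[4] = 2×max(2,1) = 2×2 = 4
m[5] = 2×max(3,2) = 2×3 = 6
m[6] = 3×max(3,2) = 3×3 = 9
One optimal split: 3 + 3; product 3×3 = 9.

9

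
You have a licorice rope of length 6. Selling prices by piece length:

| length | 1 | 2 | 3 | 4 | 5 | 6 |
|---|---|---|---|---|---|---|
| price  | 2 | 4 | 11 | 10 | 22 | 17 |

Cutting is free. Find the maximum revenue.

24

Build R[k] bottom-up: R[k] = max over allowed piece i of (p[i] + R[k−i]).
R[1] = 2
R[2] = 4  (first piece 1, then R[1]=2)
R[3] = 11
R[4] = 13  (first piece 1, then R[3]=11)
R[5] = 22
R[6] = 24  (first piece 1, then R[5]=22)
One optimal cutting: 5 + 1 → ¢22 + ¢2 = ¢24.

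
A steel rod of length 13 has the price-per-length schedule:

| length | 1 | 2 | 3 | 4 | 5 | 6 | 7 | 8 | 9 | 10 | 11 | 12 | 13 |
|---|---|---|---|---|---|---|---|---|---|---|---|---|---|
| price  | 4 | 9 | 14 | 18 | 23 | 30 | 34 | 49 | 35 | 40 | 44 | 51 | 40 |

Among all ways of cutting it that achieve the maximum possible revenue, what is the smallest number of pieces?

Consider every possible first cut. r[k] is the best of p[i]+r[k−i] over all sellable i≤k.
r[1] = 4
r[2] = 9
r[3] = 14
r[4] = 18  (first piece 1, then r[3]=14)
r[5] = 23  (first piece 2, then r[3]=14)
r[6] = 30
r[7] = 34  (first piece 1, then r[6]=30)
r[8] = 49
r[9] = 53  (first piece 1, then r[8]=49)
r[10] = 58  (first piece 2, then r[8]=49)
r[11] = 63  (first piece 3, then r[8]=49)
r[12] = 67  (first piece 1, then r[11]=63)
r[13] = 72  (first piece 2, then r[11]=63)
Maximum revenue is $72.
Now minimize piece count subject to staying optimal: for each k, pieces[k] = 1 + min over i with p[i]+r[k−i]=r[k] of pieces[k−i].
pieces[10] = 2
pieces[11] = 2
pieces[12] = 2
pieces[13] = 2

2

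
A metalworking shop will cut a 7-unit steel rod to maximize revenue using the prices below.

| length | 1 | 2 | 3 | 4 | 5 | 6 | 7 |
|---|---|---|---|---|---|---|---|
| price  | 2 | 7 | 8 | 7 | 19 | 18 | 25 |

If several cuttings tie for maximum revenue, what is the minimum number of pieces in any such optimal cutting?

2

Build r[k] bottom-up: r[k] = max over allowed piece i of (p[i] + r[k−i]).
r[1] = 2
r[2] = 7
r[3] = 9  (first piece 1, then r[2]=7)
r[4] = 14  (first piece 2, then r[2]=7)
r[5] = 19
r[6] = 21  (first piece 1, then r[5]=19)
r[7] = 26  (first piece 2, then r[5]=19)
Maximum revenue is $26.
Now minimize piece count subject to staying optimal: for each k, pieces[k] = 1 + min over i with p[i]+r[k−i]=r[k] of pieces[k−i].
pieces[4] = 2
pieces[5] = 1
pieces[6] = 2
pieces[7] = 2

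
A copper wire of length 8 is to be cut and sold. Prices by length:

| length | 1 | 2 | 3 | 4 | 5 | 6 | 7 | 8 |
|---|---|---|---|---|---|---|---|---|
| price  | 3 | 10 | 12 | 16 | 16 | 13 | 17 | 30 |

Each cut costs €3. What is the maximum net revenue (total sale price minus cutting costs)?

Build r[k] bottom-up: r[k] = max over allowed piece i of (p[i] + r[k−i]) − 3 per cut.
r[1] = 3
r[2] = max(3+3-3, 10+0) = 10
r[3] = max(3+10-3, 10+3-3, 12+0) = 12
r[4] = max(3+12-3, 10+10-3, 12+3-3, 16+0) = 17
r[5] = max(3+17-3, 10+12-3, 12+10-3, 16+3-3, 16+0) = 19
r[6] = max(3+19-3, 10+17-3, 12+12-3, 16+10-3, 16+3-3, 13+0) = 24
r[7] = max(3+24-3, 10+19-3, 12+17-3, …, 13+3-3, 17+0) = 26
r[8] = max(3+26-3, 10+24-3, 12+19-3, …, 17+3-3, 30+0) = 31
One optimal plan: pieces 2 + 2 + 2 + 2 (3 cuts) → €40 − €9 = €31.

31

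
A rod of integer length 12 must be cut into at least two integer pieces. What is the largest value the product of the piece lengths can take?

81

Define m[k] = max over 1≤i<k of i · max(k−i, m[k−i]); the inner max lets the remainder stay uncut if that's better.
m[2] = 1·max(1,0) = 1·1 = 1
m[3] = 1·max(2,1) = 1·2 = 2
m[4] = 2·max(2,1) = 2·2 = 4
m[5] = 2·max(3,2) = 2·3 = 6
m[6] = 3·max(3,2) = 3·3 = 9
m[7] = 2·max(5,6) = 2·6 = 12
m[8] = 2·max(6,9) = 2·9 = 18
m[9] = 3·max(6,9) = 3·9 = 27
m[10] = 2·max(8,18) = 2·18 = 36
m[11] = 2·max(9,27) = 2·27 = 54
m[12] = 3·max(9,27) = 3·27 = 81
One optimal split: 3 + 3 + 3 + 3; product 3·3·3·3 = 81.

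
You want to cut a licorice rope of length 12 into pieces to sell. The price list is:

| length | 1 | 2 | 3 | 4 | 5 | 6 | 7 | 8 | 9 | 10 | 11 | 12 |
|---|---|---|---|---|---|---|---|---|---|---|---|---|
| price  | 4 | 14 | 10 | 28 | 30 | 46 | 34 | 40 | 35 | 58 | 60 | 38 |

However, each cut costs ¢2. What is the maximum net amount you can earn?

90

Consider every possible first cut. r[k] is the best of p[i]+r[k−i] over all sellable i≤k, charging 2 whenever i<k.
r[1] = 4
r[2] = max(4+4-2, 14+0) = 14
r[3] = max(4+14-2, 14+4-2, 10+0) = 16
r[4] = max(4+16-2, 14+14-2, 10+4-2, 28+0) = 28
r[5] = max(4+28-2, 14+16-2, 10+14-2, 28+4-2, 30+0) = 30
r[6] = max(4+30-2, 14+28-2, 10+16-2, 28+14-2, 30+4-2, 46+0) = 46
r[7] = max(4+46-2, 14+30-2, 10+28-2, …, 46+4-2, 34+0) = 48
r[8] = max(4+48-2, 14+46-2, 10+30-2, …, 34+4-2, 40+0) = 58
r[9] = max(4+58-2, 14+48-2, 10+46-2, …, 40+4-2, 35+0) = 60
r[10] = max(4+60-2, 14+58-2, 10+48-2, …, 35+4-2, 58+0) = 72
r[11] = max(4+72-2, 14+60-2, 10+58-2, …, 58+4-2, 60+0) = 74
r[12] = max(4+74-2, 14+72-2, 10+60-2, …, 60+4-2, 38+0) = 90
One optimal plan: pieces 6 + 6 (1 cut) → ¢92 − ¢2 = ¢90.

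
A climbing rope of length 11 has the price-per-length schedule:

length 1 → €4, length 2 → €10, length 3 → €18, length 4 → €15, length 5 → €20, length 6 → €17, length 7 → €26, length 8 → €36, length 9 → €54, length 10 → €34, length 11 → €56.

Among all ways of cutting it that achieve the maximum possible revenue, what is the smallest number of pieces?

2

Let r[k] be the best obtainable value from length k. For each k, try every first piece i and keep the best of price[i] + r[k−i].
r[1] = 4
r[2] = 10
r[3] = 18
r[4] = 22  (first piece 1, then r[3]=18)
r[5] = 28  (first piece 2, then r[3]=18)
r[6] = 36  (first piece 3, then r[3]=18)
r[7] = 40  (first piece 1, then r[6]=36)
r[8] = 46  (first piece 2, then r[6]=36)
r[9] = 54  (first piece 3, then r[6]=36)
r[10] = 58  (first piece 1, then r[9]=54)
r[11] = 64  (first piece 2, then r[9]=54)
Maximum revenue is €64.
Now minimize piece count subject to staying optimal: for each k, pieces[k] = 1 + min over i with p[i]+r[k−i]=r[k] of pieces[k−i].
pieces[8] = 3
pieces[9] = 1
pieces[10] = 2
pieces[11] = 2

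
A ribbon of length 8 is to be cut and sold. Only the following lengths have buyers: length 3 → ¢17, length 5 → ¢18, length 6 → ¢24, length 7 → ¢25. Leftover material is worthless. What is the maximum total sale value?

Let best[k] be the best obtainable value from length k. For each k, try every first piece i and keep the best of price[i] + best[k−i].
best[1] = 0
best[2] = 0
best[3] = 17
best[4] = 17
best[5] = max(17+0, 18+0) = 18
best[6] = max(17+17, 18+0, 24+0) = 34
best[7] = max(17+17, 18+0, 24+0, 25+0) = 34
best[8] = max(17+18, 18+17, 24+0, 25+0) = 35
One optimal cutting: 5 + 3 → ¢35.

35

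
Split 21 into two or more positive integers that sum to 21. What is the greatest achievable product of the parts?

2187

Let g[k] be the best product for length k (with at least one cut). For each first piece i, the rest contributes max(k−i, g[k−i]).
g[2] = 1×max(1,0) = 1×1 = 1
g[3] = max(1×2, 2×1) = 2
g[4] = max(1×3, 2×2, 3×1) = 4
g[5] = max(1×4, 2×3, 3×2, 4×1) = 6
g[6] = max(1×6, 2×4, 3×3, 4×2, 5×1) = 9
g[7] = max(1×9, 2×6, 3×4, 4×3, 5×2, 6×1) = 12
g[8] = max(1×12, 2×9, 3×6, …, 6×2, 7×1) = 18
g[9] = max(1×18, 2×12, 3×9, …, 7×2, 8×1) = 27
g[10] = max(1×27, 2×18, 3×12, …, 8×2, 9×1) = 36
g[11] = max(1×36, 2×27, 3×18, …, 9×2, 10×1) = 54
g[12] = max(1×54, 2×36, 3×27, …, 10×2, 11×1) = 81
g[13] = max(1×81, 2×54, 3×36, …, 11×2, 12×1) = 108
g[14] = max(1×108, 2×81, 3×54, …, 12×2, 13×1) = 162
g[15] = max(1×162, 2×108, 3×81, …, 13×2, 14×1) = 243
g[16] = max(1×243, 2×162, 3×108, …, 14×2, 15×1) = 324
g[17] = max(1×324, 2×243, 3×162, …, 15×2, 16×1) = 486
g[18] = max(1×486, 2×324, 3×243, …, 16×2, 17×1) = 729
g[19] = max(1×729, 2×486, 3×324, …, 17×2, 18×1) = 972
g[20] = max(1×972, 2×729, 3×486, …, 18×2, 19×1) = 1458
g[21] = max(1×1458, 2×972, 3×729, …, 19×2, 20×1) = 2187
One optimal split: 3 + 3 + 3 + 3 + 3 + 3 + 3; product 3×3×3×3×3×3×3 = 2187.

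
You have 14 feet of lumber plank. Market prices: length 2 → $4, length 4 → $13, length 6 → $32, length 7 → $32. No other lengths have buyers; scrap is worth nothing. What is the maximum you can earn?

Consider every possible first cut. f[k] is the best of p[i]+f[k−i] over all sellable i≤k.
f[1] = 0
f[2] = 4
f[3] = 4
f[4] = 13
f[5] = 13
f[6] = 32
f[7] = 32
f[8] = 36  (first piece 2, then f[6]=32)
f[9] = 36
f[10] = 45  (first piece 4, then f[6]=32)
f[11] = 45
f[12] = 64  (first piece 6, then f[6]=32)
f[13] = 64
f[14] = 68  (first piece 2, then f[12]=64)
One optimal cutting: 6 + 6 + 2 → $68.

68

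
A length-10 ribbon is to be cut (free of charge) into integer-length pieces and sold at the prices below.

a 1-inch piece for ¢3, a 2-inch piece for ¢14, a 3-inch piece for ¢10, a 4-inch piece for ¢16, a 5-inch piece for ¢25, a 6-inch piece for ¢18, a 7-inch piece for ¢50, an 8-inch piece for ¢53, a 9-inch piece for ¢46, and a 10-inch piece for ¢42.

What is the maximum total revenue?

70

Build R[k] bottom-up: R[k] = max over allowed piece i of (p[i] + R[k−i]).
R[1] = 3
R[2] = max(3+3, 14+0) = 14
R[3] = max(3+14, 14+3, 10+0) = 17
R[4] = max(3+17, 14+14, 10+3, 16+0) = 28
R[5] = max(3+28, 14+17, 10+14, 16+3, 25+0) = 31
R[6] = max(3+31, 14+28, 10+17, 16+14, 25+3, 18+0) = 42
R[7] = max(3+42, 14+31, 10+28, …, 18+3, 50+0) = 50
R[8] = max(3+50, 14+42, 10+31, …, 50+3, 53+0) = 56
R[9] = max(3+56, 14+50, 10+42, …, 53+3, 46+0) = 64
R[10] = max(3+64, 14+56, 10+50, …, 46+3, 42+0) = 70
One optimal cutting: 2 + 2 + 2 + 2 + 2 → ¢14 + ¢14 + ¢14 + ¢14 + ¢14 = ¢70.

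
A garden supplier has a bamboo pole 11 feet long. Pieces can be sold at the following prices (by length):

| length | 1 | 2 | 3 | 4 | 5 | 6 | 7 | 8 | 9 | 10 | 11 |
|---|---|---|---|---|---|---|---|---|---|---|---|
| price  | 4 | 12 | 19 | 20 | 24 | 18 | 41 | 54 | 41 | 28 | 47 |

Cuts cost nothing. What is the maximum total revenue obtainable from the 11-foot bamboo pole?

Let r[k] be the best obtainable value from length k. For each k, try every first piece i and keep the best of price[i] + r[k−i].
r[1] = 4
r[2] = 12
r[3] = 19
r[4] = 24  (first piece 2, then r[2]=12)
r[5] = 31  (first piece 2, then r[3]=19)
r[6] = 38  (first piece 3, then r[3]=19)
r[7] = 43  (first piece 2, then r[5]=31)
r[8] = 54
r[9] = 58  (first piece 1, then r[8]=54)
r[10] = 66  (first piece 2, then r[8]=54)
r[11] = 73  (first piece 3, then r[8]=54)
One optimal cutting: 8 + 3 → $54 + $19 = $73.

73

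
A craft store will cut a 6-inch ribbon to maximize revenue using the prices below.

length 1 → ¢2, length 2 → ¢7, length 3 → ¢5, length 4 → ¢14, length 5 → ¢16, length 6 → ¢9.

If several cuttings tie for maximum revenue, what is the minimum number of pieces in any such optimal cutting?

Consider every possible first cut. r[k] is the best of p[i]+r[k−i] over all sellable i≤k.
r[1] = 2
r[2] = 7
r[3] = 9  (first piece 1, then r[2]=7)
r[4] = 14  (first piece 2, then r[2]=7)
r[5] = 16  (first piece 1, then r[4]=14)
r[6] = 21  (first piece 2, then r[4]=14)
Maximum revenue is ¢21.
Now minimize piece count subject to staying optimal: for each k, pieces[k] = 1 + min over i with p[i]+r[k−i]=r[k] of pieces[k−i].
pieces[3] = 2
pieces[4] = 1
pieces[5] = 1
pieces[6] = 2

2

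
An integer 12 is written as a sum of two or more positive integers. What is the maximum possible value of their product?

Fill m[k] for k=2..12: at each k try every first piece i and multiply by the better of (k−i) uncut or m[k−i].
m[2] = 1×max(1,0) = 1×1 = 1
m[3] = 1×max(2,1) = 1×2 = 2
m[4] = 2×max(2,1) = 2×2 = 4
m[5] = 2×max(3,2) = 2×3 = 6
m[6] = 3×max(3,2) = 3×3 = 9
m[7] = 2×max(5,6) = 2×6 = 12
m[8] = 2×max(6,9) = 2×9 = 18
m[9] = 3×max(6,9) = 3×9 = 27
m[10] = 2×max(8,18) = 2×18 = 36
m[11] = 2×max(9,27) = 2×27 = 54
m[12] = 3×max(9,27) = 3×27 = 81
One optimal split: 3 + 3 + 3 + 3; product 3×3×3×3 = 81.

81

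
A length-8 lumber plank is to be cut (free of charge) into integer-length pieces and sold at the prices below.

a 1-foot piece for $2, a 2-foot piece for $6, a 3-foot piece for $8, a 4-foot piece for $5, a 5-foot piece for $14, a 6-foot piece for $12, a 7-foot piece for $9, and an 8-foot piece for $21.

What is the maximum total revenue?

24

Let R[k] be the best obtainable value from length k. For each k, try every first piece i and keep the best of price[i] + R[k−i].
R[1] = 2
R[2] = 6
R[3] = 8  (first piece 1, then R[2]=6)
R[4] = 12  (first piece 2, then R[2]=6)
R[5] = 14  (first piece 1, then R[4]=12)
R[6] = 18  (first piece 2, then R[4]=12)
R[7] = 20  (first piece 1, then R[6]=18)
R[8] = 24  (first piece 2, then R[6]=18)
One optimal cutting: 2 + 2 + 2 + 2 → $6 + $6 + $6 + $6 = $24.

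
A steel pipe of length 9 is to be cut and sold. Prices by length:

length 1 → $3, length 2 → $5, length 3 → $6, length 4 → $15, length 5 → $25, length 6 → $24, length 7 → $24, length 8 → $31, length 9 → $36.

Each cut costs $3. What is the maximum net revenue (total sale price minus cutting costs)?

37

Let net[k] be the best obtainable value from length k. For each k, try every first piece i and keep the best of price[i] + net[k−i] minus the 3 cut fee when i<k.
net[1] = 3
net[2] = max(3+3-3, 5+0) = 5
net[3] = max(3+5-3, 5+3-3, 6+0) = 6
net[4] = max(3+6-3, 5+5-3, 6+3-3, 15+0) = 15
net[5] = max(3+15-3, 5+6-3, 6+5-3, 15+3-3, 25+0) = 25
net[6] = max(3+25-3, 5+15-3, 6+6-3, 15+5-3, 25+3-3, 24+0) = 25
net[7] = max(3+25-3, 5+25-3, 6+15-3, …, 24+3-3, 24+0) = 27
net[8] = max(3+27-3, 5+25-3, 6+25-3, …, 24+3-3, 31+0) = 31
net[9] = max(3+31-3, 5+27-3, 6+25-3, …, 31+3-3, 36+0) = 37
One optimal plan: pieces 5 + 4 (1 cut) → $40 − $3 = $37.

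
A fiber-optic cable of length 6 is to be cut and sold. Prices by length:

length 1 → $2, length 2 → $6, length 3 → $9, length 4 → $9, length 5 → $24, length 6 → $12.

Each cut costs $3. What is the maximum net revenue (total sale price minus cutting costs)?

Let v[k] be the best obtainable value from length k. For each k, try every first piece i and keep the best of price[i] + v[k−i] minus the 3 cut fee when i<k.
v[1] = 2
v[2] = 6
v[3] = 9
v[4] = 9  (first piece 2, then v[2]=6)
v[5] = 24
v[6] = 23  (first piece 1, then v[5]=24)
One optimal plan: pieces 5 + 1 (1 cut) → $26 − $3 = $23.

23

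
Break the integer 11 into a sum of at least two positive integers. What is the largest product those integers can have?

Fill prod[k] for k=2..11: at each k try every first piece i and multiply by the better of (k−i) uncut or prod[k−i].
prod[2] = 1*max(1,0) = 1*1 = 1
prod[3] = max(1*2, 2*1) = 2
prod[4] = max(1*3, 2*2, 3*1) = 4
prod[5] = max(1*4, 2*3, 3*2, 4*1) = 6
prod[6] = max(1*6, 2*4, 3*3, 4*2, 5*1) = 9
prod[7] = max(1*9, 2*6, 3*4, 4*3, 5*2, 6*1) = 12
prod[8] = max(1*12, 2*9, 3*6, …, 6*2, 7*1) = 18
prod[9] = max(1*18, 2*12, 3*9, …, 7*2, 8*1) = 27
prod[10] = max(1*27, 2*18, 3*12, …, 8*2, 9*1) = 36
prod[11] = max(1*36, 2*27, 3*18, …, 9*2, 10*1) = 54
One optimal split: 3 + 3 + 3 + 2; product 3*3*3*2 = 54.

54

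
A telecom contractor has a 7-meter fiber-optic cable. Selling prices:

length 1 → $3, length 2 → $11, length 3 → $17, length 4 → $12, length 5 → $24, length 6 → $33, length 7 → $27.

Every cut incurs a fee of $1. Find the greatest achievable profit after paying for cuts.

Consider every possible first cut. net[k] is the best of p[i]+net[k−i] over all sellable i≤k, charging 1 whenever i<k.
net[1] = 3
net[2] = max(3+3-1, 11+0) = 11
net[3] = max(3+11-1, 11+3-1, 17+0) = 17
net[4] = max(3+17-1, 11+11-1, 17+3-1, 12+0) = 21
net[5] = max(3+21-1, 11+17-1, 17+11-1, 12+3-1, 24+0) = 27
net[6] = max(3+27-1, 11+21-1, 17+17-1, 12+11-1, 24+3-1, 33+0) = 33
net[7] = max(3+33-1, 11+27-1, 17+21-1, …, 33+3-1, 27+0) = 37
One optimal plan: pieces 3 + 2 + 2 (2 cuts) → $39 − $2 = $37.

37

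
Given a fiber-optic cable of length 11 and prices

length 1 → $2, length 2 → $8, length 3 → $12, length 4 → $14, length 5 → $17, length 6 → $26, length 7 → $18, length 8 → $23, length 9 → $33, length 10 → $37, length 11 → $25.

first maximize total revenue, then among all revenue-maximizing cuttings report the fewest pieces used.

3

Consider every possible first cut. r[k] is the best of p[i]+r[k−i] over all sellable i≤k.
r[1] = 2
r[2] = max(2+2, 8+0) = 8
r[3] = max(2+8, 8+2, 12+0) = 12
r[4] = max(2+12, 8+8, 12+2, 14+0) = 16
r[5] = max(2+16, 8+12, 12+8, 14+2, 17+0) = 20
r[6] = max(2+20, 8+16, 12+12, 14+8, 17+2, 26+0) = 26
r[7] = max(2+26, 8+20, 12+16, …, 26+2, 18+0) = 28
r[8] = max(2+28, 8+26, 12+20, …, 18+2, 23+0) = 34
r[9] = max(2+34, 8+28, 12+26, …, 23+2, 33+0) = 38
r[10] = max(2+38, 8+34, 12+28, …, 33+2, 37+0) = 42
r[11] = max(2+42, 8+38, 12+34, …, 37+2, 25+0) = 46
Maximum revenue is $46.
Now minimize piece count subject to staying optimal: for each k, pieces[k] = 1 + min over i with p[i]+r[k−i]=r[k] of pieces[k−i].
pieces[8] = 2
pieces[9] = 2
pieces[10] = 3
pieces[11] = 3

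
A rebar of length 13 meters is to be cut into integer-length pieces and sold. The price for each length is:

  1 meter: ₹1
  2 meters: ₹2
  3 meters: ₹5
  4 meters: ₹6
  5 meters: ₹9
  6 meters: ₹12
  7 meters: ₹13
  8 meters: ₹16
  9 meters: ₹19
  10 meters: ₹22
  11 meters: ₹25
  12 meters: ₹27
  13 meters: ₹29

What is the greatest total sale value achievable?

Consider every possible first cut. r[k] is the best of p[i]+r[k−i] over all sellable i≤k.
r[1] = 1
r[2] = max(1+1, 2+0) = 2
r[3] = max(1+2, 2+1, 5+0) = 5
r[4] = max(1+5, 2+2, 5+1, 6+0) = 6
r[5] = max(1+6, 2+5, 5+2, 6+1, 9+0) = 9
r[6] = max(1+9, 2+6, 5+5, 6+2, 9+1, 12+0) = 12
r[7] = max(1+12, 2+9, 5+6, …, 12+1, 13+0) = 13
r[8] = max(1+13, 2+12, 5+9, …, 13+1, 16+0) = 16
r[9] = max(1+16, 2+13, 5+12, …, 16+1, 19+0) = 19
r[10] = max(1+19, 2+16, 5+13, …, 19+1, 22+0) = 22
r[11] = max(1+22, 2+19, 5+16, …, 22+1, 25+0) = 25
r[12] = max(1+25, 2+22, 5+19, …, 25+1, 27+0) = 27
r[13] = max(1+27, 2+25, 5+22, …, 27+1, 29+0) = 29
Best is to sell the whole 13-meter piece uncut for ₹29.

29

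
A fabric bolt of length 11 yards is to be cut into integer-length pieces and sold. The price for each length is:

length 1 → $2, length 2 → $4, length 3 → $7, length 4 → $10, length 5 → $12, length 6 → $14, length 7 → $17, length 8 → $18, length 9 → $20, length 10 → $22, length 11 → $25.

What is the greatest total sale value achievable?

Build best[k] bottom-up: best[k] = max over allowed piece i of (p[i] + best[k−i]).
best[1] = 2
best[2] = 4  (first piece 1, then best[1]=2)
best[3] = 7
best[4] = 10
best[5] = 12  (first piece 1, then best[4]=10)
best[6] = 14  (first piece 1, then best[5]=12)
best[7] = 17  (first piece 3, then best[4]=10)
best[8] = 20  (first piece 4, then best[4]=10)
best[9] = 22  (first piece 1, then best[8]=20)
best[10] = 24  (first piece 1, then best[9]=22)
best[11] = 27  (first piece 3, then best[8]=20)
One optimal cutting: 4 + 4 + 3 → $10 + $10 + $7 = $27.

27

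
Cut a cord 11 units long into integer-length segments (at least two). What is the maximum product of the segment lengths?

54

Define g[k] = max over 1≤i<k of i · max(k−i, g[k−i]); the inner max lets the remainder stay uncut if that's better.
Small cases: g[2]=1, g[3]=2, g[4]=4.
g[5] = max(1·4, 2·3, 3·2, 4·1) = 6
g[6] = max(1·6, 2·4, 3·3, 4·2, 5·1) = 9
g[7] = max(1·9, 2·6, 3·4, 4·3, 5·2, 6·1) = 12
g[8] = max(1·12, 2·9, 3·6, …, 6·2, 7·1) = 18
g[9] = max(1·18, 2·12, 3·9, …, 7·2, 8·1) = 27
g[10] = max(1·27, 2·18, 3·12, …, 8·2, 9·1) = 36
g[11] = max(1·36, 2·27, 3·18, …, 9·2, 10·1) = 54
One optimal split: 3 + 3 + 3 + 2; product 3·3·3·2 = 54.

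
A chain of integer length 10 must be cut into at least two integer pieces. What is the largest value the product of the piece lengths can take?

36

Define prod[k] = max over 1≤i<k of i · max(k−i, prod[k−i]); the inner max lets the remainder stay uncut if that's better.
Small cases: prod[2]=1.
prod[3] = max(1*2, 2*1) = 2
prod[4] = max(1*3, 2*2, 3*1) = 4
prod[5] = max(1*4, 2*3, 3*2, 4*1) = 6
prod[6] = max(1*6, 2*4, 3*3, 4*2, 5*1) = 9
prod[7] = max(1*9, 2*6, 3*4, 4*3, 5*2, 6*1) = 12
prod[8] = max(1*12, 2*9, 3*6, …, 6*2, 7*1) = 18
prod[9] = max(1*18, 2*12, 3*9, …, 7*2, 8*1) = 27
prod[10] = max(1*27, 2*18, 3*12, …, 8*2, 9*1) = 36
One optimal split: 3 + 3 + 2 + 2; product 3*3*2*2 = 36.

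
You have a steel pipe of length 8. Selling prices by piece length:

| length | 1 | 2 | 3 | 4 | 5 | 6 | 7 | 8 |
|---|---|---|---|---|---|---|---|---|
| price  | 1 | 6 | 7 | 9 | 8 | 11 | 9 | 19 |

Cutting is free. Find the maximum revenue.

Let r[k] be the best obtainable value from length k. For each k, try every first piece i and keep the best of price[i] + r[k−i].
r[1] = 1
r[2] = max(1+1, 6+0) = 6
r[3] = max(1+6, 6+1, 7+0) = 7
r[4] = max(1+7, 6+6, 7+1, 9+0) = 12
r[5] = max(1+12, 6+7, 7+6, 9+1, 8+0) = 13
r[6] = max(1+13, 6+12, 7+7, 9+6, 8+1, 11+0) = 18
r[7] = max(1+18, 6+13, 7+12, …, 11+1, 9+0) = 19
r[8] = max(1+19, 6+18, 7+13, …, 9+1, 19+0) = 24
One optimal cutting: 2 + 2 + 2 + 2 → $6 + $6 + $6 + $6 = $24.

24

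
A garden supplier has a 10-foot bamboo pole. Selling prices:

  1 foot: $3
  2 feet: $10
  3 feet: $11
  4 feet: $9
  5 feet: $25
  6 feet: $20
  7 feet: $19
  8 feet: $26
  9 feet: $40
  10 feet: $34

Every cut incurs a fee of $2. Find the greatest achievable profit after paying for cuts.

48

Let v[k] be the best obtainable value from length k. For each k, try every first piece i and keep the best of price[i] + v[k−i] minus the 2 cut fee when i<k.
v[1] = 3
v[2] = max(3+3-2, 10+0) = 10
v[3] = max(3+10-2, 10+3-2, 11+0) = 11
v[4] = max(3+11-2, 10+10-2, 11+3-2, 9+0) = 18
v[5] = max(3+18-2, 10+11-2, 11+10-2, 9+3-2, 25+0) = 25
v[6] = max(3+25-2, 10+18-2, 11+11-2, 9+10-2, 25+3-2, 20+0) = 26
v[7] = max(3+26-2, 10+25-2, 11+18-2, …, 20+3-2, 19+0) = 33
v[8] = max(3+33-2, 10+26-2, 11+25-2, …, 19+3-2, 26+0) = 34
v[9] = max(3+34-2, 10+33-2, 11+26-2, …, 26+3-2, 40+0) = 41
v[10] = max(3+41-2, 10+34-2, 11+33-2, …, 40+3-2, 34+0) = 48
One optimal plan: pieces 5 + 5 (1 cut) → $50 − $2 = $48.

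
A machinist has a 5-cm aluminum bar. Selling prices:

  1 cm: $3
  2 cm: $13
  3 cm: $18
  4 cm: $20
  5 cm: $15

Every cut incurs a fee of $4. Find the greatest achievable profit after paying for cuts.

27

Build net[k] bottom-up: net[k] = max over allowed piece i of (p[i] + net[k−i]) − 4 per cut.
net[1] = 3
net[2] = 13
net[3] = 18
net[4] = 22  (first piece 2, then net[2]=13)
net[5] = 27  (first piece 2, then net[3]=18)
One optimal plan: pieces 3 + 2 (1 cut) → $31 − $4 = $27.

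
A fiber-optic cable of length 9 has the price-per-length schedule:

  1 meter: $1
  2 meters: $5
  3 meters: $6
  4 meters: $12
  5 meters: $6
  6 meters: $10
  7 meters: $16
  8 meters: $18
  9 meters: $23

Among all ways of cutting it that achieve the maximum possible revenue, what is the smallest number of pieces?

3

Build r[k] bottom-up: r[k] = max over allowed piece i of (p[i] + r[k−i]).
r[1] = 1
r[2] = 5
r[3] = 6  (first piece 1, then r[2]=5)
r[4] = 12
r[5] = 13  (first piece 1, then r[4]=12)
r[6] = 17  (first piece 2, then r[4]=12)
r[7] = 18  (first piece 1, then r[6]=17)
r[8] = 24  (first piece 4, then r[4]=12)
r[9] = 25  (first piece 1, then r[8]=24)
Maximum revenue is $25.
Now minimize piece count subject to staying optimal: for each k, pieces[k] = 1 + min over i with p[i]+r[k−i]=r[k] of pieces[k−i].
pieces[6] = 2
pieces[7] = 2
pieces[8] = 2
pieces[9] = 3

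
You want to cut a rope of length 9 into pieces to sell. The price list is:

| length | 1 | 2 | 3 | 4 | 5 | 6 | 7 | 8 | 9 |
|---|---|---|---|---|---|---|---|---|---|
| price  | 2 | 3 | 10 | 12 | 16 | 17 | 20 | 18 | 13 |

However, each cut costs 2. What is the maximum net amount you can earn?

26

Consider every possible first cut. net[k] is the best of p[i]+net[k−i] over all sellable i≤k, charging 2 whenever i<k.
net[1] = 2
net[2] = max(2+2-2, 3+0) = 3
net[3] = max(2+3-2, 3+2-2, 10+0) = 10
net[4] = max(2+10-2, 3+3-2, 10+2-2, 12+0) = 12
net[5] = max(2+12-2, 3+10-2, 10+3-2, 12+2-2, 16+0) = 16
net[6] = max(2+16-2, 3+12-2, 10+10-2, 12+3-2, 16+2-2, 17+0) = 18
net[7] = max(2+18-2, 3+16-2, 10+12-2, …, 17+2-2, 20+0) = 20
net[8] = max(2+20-2, 3+18-2, 10+16-2, …, 20+2-2, 18+0) = 24
net[9] = max(2+24-2, 3+20-2, 10+18-2, …, 18+2-2, 13+0) = 26
One optimal plan: pieces 3 + 3 + 3 (2 cuts) → 30 − 4 = 26.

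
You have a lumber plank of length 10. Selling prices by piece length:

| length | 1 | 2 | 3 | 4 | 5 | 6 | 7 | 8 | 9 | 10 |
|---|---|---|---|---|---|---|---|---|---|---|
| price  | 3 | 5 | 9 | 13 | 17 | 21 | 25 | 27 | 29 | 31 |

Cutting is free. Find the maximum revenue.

Consider every possible first cut. best[k] is the best of p[i]+best[k−i] over all sellable i≤k.
best[1] = 3
best[2] = max(3+3, 5+0) = 6
best[3] = max(3+6, 5+3, 9+0) = 9
best[4] = max(3+9, 5+6, 9+3, 13+0) = 13
best[5] = max(3+13, 5+9, 9+6, 13+3, 17+0) = 17
best[6] = max(3+17, 5+13, 9+9, 13+6, 17+3, 21+0) = 21
best[7] = max(3+21, 5+17, 9+13, …, 21+3, 25+0) = 25
best[8] = max(3+25, 5+21, 9+17, …, 25+3, 27+0) = 28
best[9] = max(3+28, 5+25, 9+21, …, 27+3, 29+0) = 31
best[10] = max(3+31, 5+28, 9+25, …, 29+3, 31+0) = 34
One optimal cutting: 7 + 1 + 1 + 1 → $25 + $3 + $3 + $3 = $34.

34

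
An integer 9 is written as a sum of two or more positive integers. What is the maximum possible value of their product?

27

Define P[k] = max over 1≤i<k of i · max(k−i, P[k−i]); the inner max lets the remainder stay uncut if that's better.
P[2] = 1×max(1,0) = 1×1 = 1
P[3] = max(1×2, 2×1) = 2
P[4] = max(1×3, 2×2, 3×1) = 4
P[5] = max(1×4, 2×3, 3×2, 4×1) = 6
P[6] = max(1×6, 2×4, 3×3, 4×2, 5×1) = 9
P[7] = max(1×9, 2×6, 3×4, 4×3, 5×2, 6×1) = 12
P[8] = max(1×12, 2×9, 3×6, …, 6×2, 7×1) = 18
P[9] = max(1×18, 2×12, 3×9, …, 7×2, 8×1) = 27
One optimal split: 3 + 3 + 3; product 3×3×3 = 27.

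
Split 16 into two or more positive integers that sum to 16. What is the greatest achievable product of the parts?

324

Let g[k] be the best product for length k (with at least one cut). For each first piece i, the rest contributes max(k−i, g[k−i]).
g[2] = 1*max(1,0) = 1*1 = 1
g[3] = max(1*2, 2*1) = 2
g[4] = max(1*3, 2*2, 3*1) = 4
g[5] = max(1*4, 2*3, 3*2, 4*1) = 6
g[6] = max(1*6, 2*4, 3*3, 4*2, 5*1) = 9
g[7] = max(1*9, 2*6, 3*4, 4*3, 5*2, 6*1) = 12
g[8] = max(1*12, 2*9, 3*6, …, 6*2, 7*1) = 18
g[9] = max(1*18, 2*12, 3*9, …, 7*2, 8*1) = 27
g[10] = max(1*27, 2*18, 3*12, …, 8*2, 9*1) = 36
g[11] = max(1*36, 2*27, 3*18, …, 9*2, 10*1) = 54
g[12] = max(1*54, 2*36, 3*27, …, 10*2, 11*1) = 81
g[13] = max(1*81, 2*54, 3*36, …, 11*2, 12*1) = 108
g[14] = max(1*108, 2*81, 3*54, …, 12*2, 13*1) = 162
g[15] = max(1*162, 2*108, 3*81, …, 13*2, 14*1) = 243
g[16] = max(1*243, 2*162, 3*108, …, 14*2, 15*1) = 324
One optimal split: 3 + 3 + 3 + 3 + 2 + 2; product 3*3*3*3*2*2 = 324.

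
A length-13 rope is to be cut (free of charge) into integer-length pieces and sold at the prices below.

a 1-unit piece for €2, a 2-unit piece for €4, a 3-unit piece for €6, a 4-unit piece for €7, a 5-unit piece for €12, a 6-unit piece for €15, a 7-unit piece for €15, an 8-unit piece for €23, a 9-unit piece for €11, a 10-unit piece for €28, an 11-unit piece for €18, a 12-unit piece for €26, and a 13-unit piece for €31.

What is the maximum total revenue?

Let best[k] be the best obtainable value from length k. For each k, try every first piece i and keep the best of price[i] + best[k−i].
best[1] = 2
best[2] = 4  (first piece 1, then best[1]=2)
best[3] = 6  (first piece 1, then best[2]=4)
best[4] = 8  (first piece 1, then best[3]=6)
best[5] = 12
best[6] = 15
best[7] = 17  (first piece 1, then best[6]=15)
best[8] = 23
best[9] = 25  (first piece 1, then best[8]=23)
best[10] = 28
best[11] = 30  (first piece 1, then best[10]=28)
best[12] = 32  (first piece 1, then best[11]=30)
best[13] = 35  (first piece 5, then best[8]=23)
One optimal cutting: 8 + 5 → €23 + €12 = €35.

35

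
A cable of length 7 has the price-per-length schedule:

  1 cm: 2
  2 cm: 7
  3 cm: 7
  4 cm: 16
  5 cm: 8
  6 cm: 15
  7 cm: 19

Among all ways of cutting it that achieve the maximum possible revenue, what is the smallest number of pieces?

3

Build r[k] bottom-up: r[k] = max over allowed piece i of (p[i] + r[k−i]).
r[1] = 2
r[2] = 7
r[3] = 9  (first piece 1, then r[2]=7)
r[4] = 16
r[5] = 18  (first piece 1, then r[4]=16)
r[6] = 23  (first piece 2, then r[4]=16)
r[7] = 25  (first piece 1, then r[6]=23)
Maximum revenue is 25.
Now minimize piece count subject to staying optimal: for each k, pieces[k] = 1 + min over i with p[i]+r[k−i]=r[k] of pieces[k−i].
pieces[4] = 1
pieces[5] = 2
pieces[6] = 2
pieces[7] = 3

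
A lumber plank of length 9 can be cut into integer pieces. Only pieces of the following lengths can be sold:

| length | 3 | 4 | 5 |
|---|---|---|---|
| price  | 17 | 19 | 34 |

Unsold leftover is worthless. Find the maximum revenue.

Let f[k] be the best obtainable value from length k. For each k, try every first piece i and keep the best of price[i] + f[k−i].
f[1] = 0
f[2] = 0
f[3] = 17
f[4] = 19
f[5] = 34
f[6] = 34
f[7] = 36  (first piece 3, then f[4]=19)
f[8] = 51  (first piece 3, then f[5]=34)
f[9] = 53  (first piece 4, then f[5]=34)
One optimal cutting: 5 + 4 → $53.

53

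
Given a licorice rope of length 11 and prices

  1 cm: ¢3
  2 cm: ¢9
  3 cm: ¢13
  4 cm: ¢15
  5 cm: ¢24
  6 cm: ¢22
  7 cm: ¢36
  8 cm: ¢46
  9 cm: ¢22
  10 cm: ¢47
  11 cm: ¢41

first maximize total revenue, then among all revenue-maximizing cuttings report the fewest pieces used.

Let r[k] be the best obtainable value from length k. For each k, try every first piece i and keep the best of price[i] + r[k−i].
r[1] = 3
r[2] = max(3+3, 9+0) = 9
r[3] = max(3+9, 9+3, 13+0) = 13
r[4] = max(3+13, 9+9, 13+3, 15+0) = 18
r[5] = max(3+18, 9+13, 13+9, 15+3, 24+0) = 24
r[6] = max(3+24, 9+18, 13+13, 15+9, 24+3, 22+0) = 27
r[7] = max(3+27, 9+24, 13+18, …, 22+3, 36+0) = 36
r[8] = max(3+36, 9+27, 13+24, …, 36+3, 46+0) = 46
r[9] = max(3+46, 9+36, 13+27, …, 46+3, 22+0) = 49
r[10] = max(3+49, 9+46, 13+36, …, 22+3, 47+0) = 55
r[11] = max(3+55, 9+49, 13+46, …, 47+3, 41+0) = 59
Maximum revenue is ¢59.
Now minimize piece count subject to staying optimal: for each k, pieces[k] = 1 + min over i with p[i]+r[k−i]=r[k] of pieces[k−i].
pieces[8] = 1
pieces[9] = 2
pieces[10] = 2
pieces[11] = 2

2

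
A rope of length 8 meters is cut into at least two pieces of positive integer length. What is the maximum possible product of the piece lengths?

18

Define g[k] = max over 1≤i<k of i · max(k−i, g[k−i]); the inner max lets the remainder stay uncut if that's better.
g[2] = 1×max(1,0) = 1×1 = 1
g[3] = 1×max(2,1) = 1×2 = 2
g[4] = 2×max(2,1) = 2×2 = 4
g[5] = 2×max(3,2) = 2×3 = 6
g[6] = 3×max(3,2) = 3×3 = 9
g[7] = 2×max(5,6) = 2×6 = 12
g[8] = 2×max(6,9) = 2×9 = 18
One optimal split: 3 + 3 + 2; product 3×3×2 = 18.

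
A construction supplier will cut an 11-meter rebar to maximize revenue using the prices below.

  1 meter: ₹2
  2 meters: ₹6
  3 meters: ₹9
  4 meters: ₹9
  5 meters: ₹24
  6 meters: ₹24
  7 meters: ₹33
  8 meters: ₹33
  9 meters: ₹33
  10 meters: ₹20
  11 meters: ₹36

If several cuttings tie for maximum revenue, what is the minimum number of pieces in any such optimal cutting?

3

Build r[k] bottom-up: r[k] = max over allowed piece i of (p[i] + r[k−i]).
r[1] = 2
r[2] = max(2+2, 6+0) = 6
r[3] = max(2+6, 6+2, 9+0) = 9
r[4] = max(2+9, 6+6, 9+2, 9+0) = 12
r[5] = max(2+12, 6+9, 9+6, 9+2, 24+0) = 24
r[6] = max(2+24, 6+12, 9+9, 9+6, 24+2, 24+0) = 26
r[7] = max(2+26, 6+24, 9+12, …, 24+2, 33+0) = 33
r[8] = max(2+33, 6+26, 9+24, …, 33+2, 33+0) = 35
r[9] = max(2+35, 6+33, 9+26, …, 33+2, 33+0) = 39
r[10] = max(2+39, 6+35, 9+33, …, 33+2, 20+0) = 48
r[11] = max(2+48, 6+39, 9+35, …, 20+2, 36+0) = 50
Maximum revenue is ₹50.
Now minimize piece count subject to staying optimal: for each k, pieces[k] = 1 + min over i with p[i]+r[k−i]=r[k] of pieces[k−i].
pieces[8] = 2
pieces[9] = 2
pieces[10] = 2
pieces[11] = 3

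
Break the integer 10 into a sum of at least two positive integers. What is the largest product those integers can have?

36

Fill P[k] for k=2..10: at each k try every first piece i and multiply by the better of (k−i) uncut or P[k−i].
P[2] = 1·max(1,0) = 1·1 = 1
P[3] = max(1·2, 2·1) = 2
P[4] = max(1·3, 2·2, 3·1) = 4
P[5] = max(1·4, 2·3, 3·2, 4·1) = 6
P[6] = max(1·6, 2·4, 3·3, 4·2, 5·1) = 9
P[7] = max(1·9, 2·6, 3·4, 4·3, 5·2, 6·1) = 12
P[8] = max(1·12, 2·9, 3·6, …, 6·2, 7·1) = 18
P[9] = max(1·18, 2·12, 3·9, …, 7·2, 8·1) = 27
P[10] = max(1·27, 2·18, 3·12, …, 8·2, 9·1) = 36
One optimal split: 3 + 3 + 2 + 2; product 3·3·2·2 = 36.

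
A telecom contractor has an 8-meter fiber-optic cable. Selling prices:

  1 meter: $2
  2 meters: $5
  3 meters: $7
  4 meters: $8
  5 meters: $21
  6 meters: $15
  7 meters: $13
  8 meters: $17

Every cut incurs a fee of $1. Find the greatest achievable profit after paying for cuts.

27

Build net[k] bottom-up: net[k] = max over allowed piece i of (p[i] + net[k−i]) − 1 per cut.
net[1] = 2
net[2] = 5
net[3] = 7
net[4] = 9  (first piece 2, then net[2]=5)
net[5] = 21
net[6] = 22  (first piece 1, then net[5]=21)
net[7] = 25  (first piece 2, then net[5]=21)
net[8] = 27  (first piece 3, then net[5]=21)
One optimal plan: pieces 5 + 3 (1 cut) → $28 − $1 = $27.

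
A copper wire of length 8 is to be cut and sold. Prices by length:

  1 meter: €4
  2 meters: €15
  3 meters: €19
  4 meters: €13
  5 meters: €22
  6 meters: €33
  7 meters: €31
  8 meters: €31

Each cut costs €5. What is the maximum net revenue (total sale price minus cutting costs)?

Consider every possible first cut. net[k] is the best of p[i]+net[k−i] over all sellable i≤k, charging 5 whenever i<k.
net[1] = 4
net[2] = max(4+4-5, 15+0) = 15
net[3] = max(4+15-5, 15+4-5, 19+0) = 19
net[4] = max(4+19-5, 15+15-5, 19+4-5, 13+0) = 25
net[5] = max(4+25-5, 15+19-5, 19+15-5, 13+4-5, 22+0) = 29
net[6] = max(4+29-5, 15+25-5, 19+19-5, 13+15-5, 22+4-5, 33+0) = 35
net[7] = max(4+35-5, 15+29-5, 19+25-5, …, 33+4-5, 31+0) = 39
net[8] = max(4+39-5, 15+35-5, 19+29-5, …, 31+4-5, 31+0) = 45
One optimal plan: pieces 2 + 2 + 2 + 2 (3 cuts) → €60 − €15 = €45.

45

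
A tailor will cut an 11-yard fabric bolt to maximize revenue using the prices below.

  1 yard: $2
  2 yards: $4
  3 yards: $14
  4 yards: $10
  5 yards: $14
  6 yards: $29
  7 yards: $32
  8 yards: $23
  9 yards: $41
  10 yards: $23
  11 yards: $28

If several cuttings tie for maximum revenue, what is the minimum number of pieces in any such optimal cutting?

3

Consider every possible first cut. r[k] is the best of p[i]+r[k−i] over all sellable i≤k.
r[1] = 2
r[2] = 4  (first piece 1, then r[1]=2)
r[3] = 14
r[4] = 16  (first piece 1, then r[3]=14)
r[5] = 18  (first piece 1, then r[4]=16)
r[6] = 29
r[7] = 32
r[8] = 34  (first piece 1, then r[7]=32)
r[9] = 43  (first piece 3, then r[6]=29)
r[10] = 46  (first piece 3, then r[7]=32)
r[11] = 48  (first piece 1, then r[10]=46)
Maximum revenue is $48.
Now minimize piece count subject to staying optimal: for each k, pieces[k] = 1 + min over i with p[i]+r[k−i]=r[k] of pieces[k−i].
pieces[8] = 2
pieces[9] = 2
pieces[10] = 2
pieces[11] = 3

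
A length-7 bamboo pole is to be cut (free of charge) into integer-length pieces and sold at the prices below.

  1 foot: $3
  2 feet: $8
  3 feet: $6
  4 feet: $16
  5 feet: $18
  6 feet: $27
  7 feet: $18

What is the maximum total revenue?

30

Build best[k] bottom-up: best[k] = max over allowed piece i of (p[i] + best[k−i]).
best[1] = 3
best[2] = 8
best[3] = 11  (first piece 1, then best[2]=8)
best[4] = 16  (first piece 2, then best[2]=8)
best[5] = 19  (first piece 1, then best[4]=16)
best[6] = 27
best[7] = 30  (first piece 1, then best[6]=27)
One optimal cutting: 6 + 1 → $27 + $3 = $30.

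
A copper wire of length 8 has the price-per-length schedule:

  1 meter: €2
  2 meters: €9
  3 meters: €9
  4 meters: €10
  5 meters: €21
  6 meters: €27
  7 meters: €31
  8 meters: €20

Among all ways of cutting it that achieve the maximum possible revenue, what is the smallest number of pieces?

Consider every possible first cut. r[k] is the best of p[i]+r[k−i] over all sellable i≤k.
r[1] = 2
r[2] = max(2+2, 9+0) = 9
r[3] = max(2+9, 9+2, 9+0) = 11
r[4] = max(2+11, 9+9, 9+2, 10+0) = 18
r[5] = max(2+18, 9+11, 9+9, 10+2, 21+0) = 21
r[6] = max(2+21, 9+18, 9+11, 10+9, 21+2, 27+0) = 27
r[7] = max(2+27, 9+21, 9+18, …, 27+2, 31+0) = 31
r[8] = max(2+31, 9+27, 9+21, …, 31+2, 20+0) = 36
Maximum revenue is €36.
Now minimize piece count subject to staying optimal: for each k, pieces[k] = 1 + min over i with p[i]+r[k−i]=r[k] of pieces[k−i].
pieces[5] = 1
pieces[6] = 1
pieces[7] = 1
pieces[8] = 2

2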